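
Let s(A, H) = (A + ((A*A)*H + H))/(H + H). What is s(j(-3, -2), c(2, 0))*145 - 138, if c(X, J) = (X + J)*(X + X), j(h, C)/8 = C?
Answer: 36699/2 ≈ 18350.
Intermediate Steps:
j(h, C) = 8*C
c(X, J) = 2*X*(J + X) (c(X, J) = (J + X)*(2*X) = 2*X*(J + X))
s(A, H) = (A + H + H*A**2)/(2*H) (s(A, H) = (A + (A**2*H + H))/((2*H)) = (A + (H*A**2 + H))*(1/(2*H)) = (A + (H + H*A**2))*(1/(2*H)) = (A + H + H*A**2)*(1/(2*H)) = (A + H + H*A**2)/(2*H))
s(j(-3, -2), c(2, 0))*145 - 138 = ((8*(-2) + (2*2*(0 + 2))*(1 + (8*(-2))**2))/(2*((2*2*(0 + 2)))))*145 - 138 = ((-16 + (2*2*2)*(1 + (-16)**2))/(2*((2*2*2))))*145 - 138 = ((1/2)*(-16 + 8*(1 + 256))/8)*145 - 138 = ((1/2)*(1/8)*(-16 + 8*257))*145 - 138 = ((1/2)*(1/8)*(-16 + 2056))*145 - 138 = ((1/2)*(1/8)*2040)*145 - 138 = (255/2)*145 - 138 = 36975/2 - 138 = 36699/2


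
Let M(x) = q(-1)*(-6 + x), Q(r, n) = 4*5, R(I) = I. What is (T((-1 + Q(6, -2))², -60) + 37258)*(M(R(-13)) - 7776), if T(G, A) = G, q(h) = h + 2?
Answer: -293240105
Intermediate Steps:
q(h) = 2 + h
Q(r, n) = 20
M(x) = -6 + x (M(x) = (2 - 1)*(-6 + x) = 1*(-6 + x) = -6 + x)
(T((-1 + Q(6, -2))², -60) + 37258)*(M(R(-13)) - 7776) = ((-1 + 20)² + 37258)*((-6 - 13) - 7776) = (19² + 37258)*(-19 - 7776) = (361 + 37258)*(-7795) = 37619*(-7795) = -293240105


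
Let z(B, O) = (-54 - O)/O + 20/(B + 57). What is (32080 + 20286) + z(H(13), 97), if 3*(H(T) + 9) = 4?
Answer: 187937442/3589 ≈ 52365.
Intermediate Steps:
H(T) = -23/3 (H(T) = -9 + (⅓)*4 = -9 + 4/3 = -23/3)
z(B, O) = 20/(57 + B) + (-54 - O)/O (z(B, O) = (-54 - O)/O + 20/(57 + B) = 20/(57 + B) + (-54 - O)/O)
(32080 + 20286) + z(H(13), 97) = (32080 + 20286) + (-3078 - 54*(-23/3) - 37*97 - 1*(-23/3)*97)/(97*(57 - 23/3)) = 52366 + (-3078 + 414 - 3589 + 2231/3)/(97*(148/3)) = 52366 + (1/97)*(3/148)*(-16528/3) = 52366 - 4132/3589 = 187937442/3589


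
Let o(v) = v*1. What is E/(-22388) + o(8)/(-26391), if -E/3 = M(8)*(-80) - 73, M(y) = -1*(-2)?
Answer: -18626413/590841708 ≈ -0.031525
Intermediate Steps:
M(y) = 2
o(v) = v
E = 699 (E = -3*(2*(-80) - 73) = -3*(-160 - 73) = -3*(-233) = 699)
E/(-22388) + o(8)/(-26391) = 699/(-22388) + 8/(-26391) = 699*(-1/22388) + 8*(-1/26391) = -699/22388 - 8/26391 = -18626413/590841708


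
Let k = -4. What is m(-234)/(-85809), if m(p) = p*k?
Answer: -312/28603 ≈ -0.010908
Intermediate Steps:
m(p) = -4*p (m(p) = p*(-4) = -4*p)
m(-234)/(-85809) = -4*(-234)/(-85809) = 936*(-1/85809) = -312/28603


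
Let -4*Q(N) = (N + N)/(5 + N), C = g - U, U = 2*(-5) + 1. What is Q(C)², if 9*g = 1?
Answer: 1681/16129 ≈ 0.10422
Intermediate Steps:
g = ⅑ (g = (⅑)*1 = ⅑ ≈ 0.11111)
U = -9 (U = -10 + 1 = -9)
C = 82/9 (C = ⅑ - 1*(-9) = ⅑ + 9 = 82/9 ≈ 9.1111)
Q(N) = -N/(2*(5 + N)) (Q(N) = -(N + N)/(4*(5 + N)) = -2*N/(4*(5 + N)) = -N/(2*(5 + N)))
Q(C)² = (-1*82/9/(10 + 2*(82/9)))² = (-1*82/9/(10 + 164/9))² = (-1*82/9/254/9)² = (-1*82/9*9/254)² = (-41/127)² = 1681/16129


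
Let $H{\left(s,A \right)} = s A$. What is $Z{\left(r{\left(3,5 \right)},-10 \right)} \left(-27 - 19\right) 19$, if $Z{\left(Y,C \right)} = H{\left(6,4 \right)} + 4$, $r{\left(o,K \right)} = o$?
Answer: $-24472$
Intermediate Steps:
$H{\left(s,A \right)} = A s$
$Z{\left(Y,C \right)} = 28$ ($Z{\left(Y,C \right)} = 4 \cdot 6 + 4 = 24 + 4 = 28$)
$Z{\left(r{\left(3,5 \right)},-10 \right)} \left(-27 - 19\right) 19 = 28 \left(-27 - 19\right) 19 = 28 \left(-46\right) 19 = \left(-1288\right) 19 = -24472$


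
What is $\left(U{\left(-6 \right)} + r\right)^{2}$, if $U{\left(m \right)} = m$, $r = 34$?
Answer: $784$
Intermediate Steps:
$\left(U{\left(-6 \right)} + r\right)^{2} = \left(-6 + 34\right)^{2} = 28^{2} = 784$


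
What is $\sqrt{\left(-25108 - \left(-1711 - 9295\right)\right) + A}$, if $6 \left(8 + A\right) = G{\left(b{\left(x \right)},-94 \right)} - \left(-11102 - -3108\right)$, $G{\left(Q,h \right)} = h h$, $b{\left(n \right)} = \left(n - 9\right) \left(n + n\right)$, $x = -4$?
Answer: $i \sqrt{11305} \approx 106.32 i$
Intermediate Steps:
$b{\left(n \right)} = 2 n \left(-9 + n\right)$ ($b{\left(n \right)} = \left(-9 + n\right) 2 n = 2 n \left(-9 + n\right)$)
$G{\left(Q,h \right)} = h^{2}$
$A = 2797$ ($A = -8 + \frac{\left(-94\right)^{2} - \left(-11102 - -3108\right)}{6} = -8 + \frac{8836 - \left(-11102 + 3108\right)}{6} = -8 + \frac{8836 - -7994}{6} = -8 + \frac{8836 + 7994}{6} = -8 + \frac{1}{6} \cdot 16830 = -8 + 2805 = 2797$)
$\sqrt{\left(-25108 - \left(-1711 - 9295\right)\right) + A} = \sqrt{\left(-25108 - \left(-1711 - 9295\right)\right) + 2797} = \sqrt{\left(-25108 - -11006\right) + 2797} = \sqrt{\left(-25108 + 11006\right) + 2797} = \sqrt{-14102 + 2797} = \sqrt{-11305} = i \sqrt{11305}$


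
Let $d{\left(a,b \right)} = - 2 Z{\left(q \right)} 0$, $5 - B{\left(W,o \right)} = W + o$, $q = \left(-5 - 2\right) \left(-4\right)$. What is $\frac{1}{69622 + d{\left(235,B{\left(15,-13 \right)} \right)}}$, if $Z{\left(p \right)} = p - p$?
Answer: $\frac{1}{69622} \approx 1.4363 \cdot 10^{-5}$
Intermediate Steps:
$q = 28$ ($q = \left(-7\right) \left(-4\right) = 28$)
$Z{\left(p \right)} = 0$
$B{\left(W,o \right)} = 5 - W - o$ ($B{\left(W,o \right)} = 5 - \left(W + o\right) = 5 - W - o$)
$d{\left(a,b \right)} = 0$ ($d{\left(a,b \right)} = \left(-2\right) 0 \cdot 0 = 0 \cdot 0 = 0$)
$\frac{1}{69622 + d{\left(235,B{\left(15,-13 \right)} \right)}} = \frac{1}{69622 + 0} = \frac{1}{69622}$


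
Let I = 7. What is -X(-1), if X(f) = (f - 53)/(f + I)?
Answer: 9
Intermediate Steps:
X(f) = (-53 + f)/(7 + f) (X(f) = (f - 53)/(f + 7) = (-53 + f)/(7 + f))
-X(-1) = -(-53 - 1)/(7 - 1) = -(-54)/6 = -1*(-9) = 9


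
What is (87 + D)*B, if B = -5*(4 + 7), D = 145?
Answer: -12760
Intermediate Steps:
B = -55 (B = -5*11 = -55)
(87 + D)*B = (87 + 145)*(-55) = 232*(-55) = -12760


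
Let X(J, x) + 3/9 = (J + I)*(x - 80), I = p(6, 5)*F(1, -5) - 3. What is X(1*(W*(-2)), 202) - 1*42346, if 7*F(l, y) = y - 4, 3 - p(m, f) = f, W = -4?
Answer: -869875/21 ≈ -41423.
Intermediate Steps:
p(m, f) = 3 - f
F(l, y) = -4/7 + y/7 (F(l, y) = (y - 4)/7 = (-4 + y)/7 = -4/7 + y/7)
I = -3/7 (I = (3 - 1*5)*(-4/7 + (⅐)*(-5)) - 3 = (3 - 5)*(-4/7 - 5/7) - 3 = -2*(-9/7) - 3 = 18/7 - 3 = -3/7 ≈ -0.42857)
X(J, x) = -⅓ + (-80 + x)*(-3/7 + J) (X(J, x) = -⅓ + (J - 3/7)*(x - 80) = -⅓ + (-3/7 + J)*(-80 + x) = -⅓ + (-80 + x)*(-3/7 + J))
X(1*(W*(-2)), 202) - 1*42346 = (713/21 - 80*(-4*(-2)) - 3/7*202 + (1*(-4*(-2)))*202) - 1*42346 = (713/21 - 80*8 - 606/7 + (1*8)*202) - 42346 = (713/21 - 80*8 - 606/7 + 8*202) - 42346 = (713/21 - 640 - 606/7 + 1616) - 42346 = 19391/21 - 42346 = -869875/21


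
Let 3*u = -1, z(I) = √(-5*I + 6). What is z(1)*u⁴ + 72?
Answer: 5833/81 ≈ 72.012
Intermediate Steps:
z(I) = √(6 - 5*I)
u = -⅓ (u = (⅓)*(-1) = -⅓ ≈ -0.33333)
z(1)*u⁴ + 72 = √(6 - 5*1)*(-⅓)⁴ + 72 = √(6 - 5)*(1/81) + 72 = √1*(1/81) + 72 = 1*(1/81) + 72 = 1/81 + 72 = 5833/81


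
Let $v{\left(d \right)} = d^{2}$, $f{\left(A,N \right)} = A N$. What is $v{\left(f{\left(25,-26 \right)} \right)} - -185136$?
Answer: $607636$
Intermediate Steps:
$v{\left(f{\left(25,-26 \right)} \right)} - -185136 = \left(25 \left(-26\right)\right)^{2} - -185136 = \left(-650\right)^{2} + 185136 = 422500 + 185136 = 607636$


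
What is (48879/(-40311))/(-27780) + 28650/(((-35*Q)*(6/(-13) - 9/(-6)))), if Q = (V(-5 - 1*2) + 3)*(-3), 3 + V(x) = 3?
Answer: 686558780953/7838877060 ≈ 87.584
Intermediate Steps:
V(x) = 0 (V(x) = -3 + 3 = 0)
Q = -9 (Q = (0 + 3)*(-3) = 3*(-3) = -9)
(48879/(-40311))/(-27780) + 28650/(((-35*Q)*(6/(-13) - 9/(-6)))) = (48879/(-40311))/(-27780) + 28650/(((-35*(-9))*(6/(-13) - 9/(-6)))) = (48879*(-1/40311))*(-1/27780) + 28650/((315*(6*(-1/13) - 9*(-⅙)))) = -5431/4479*(-1/27780) + 28650/((315*(-6/13 + 3/2))) = 5431/124426620 + 28650/((315*(27/26))) = 5431/124426620 + 28650/(8505/26) = 5431/124426620 + 28650*(26/8505) = 5431/124426620 + 49660/567 = 686558780953/7838877060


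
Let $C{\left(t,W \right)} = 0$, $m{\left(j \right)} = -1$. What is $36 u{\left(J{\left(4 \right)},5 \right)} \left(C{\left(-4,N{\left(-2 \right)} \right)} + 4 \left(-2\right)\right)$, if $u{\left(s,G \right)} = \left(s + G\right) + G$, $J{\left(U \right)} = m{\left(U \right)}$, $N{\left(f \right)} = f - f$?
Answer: $-2592$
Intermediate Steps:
$N{\left(f \right)} = 0$
$J{\left(U \right)} = -1$
$u{\left(s,G \right)} = s + 2 G$ ($u{\left(s,G \right)} = \left(G + s\right) + G = s + 2 G$)
$36 u{\left(J{\left(4 \right)},5 \right)} \left(C{\left(-4,N{\left(-2 \right)} \right)} + 4 \left(-2\right)\right) = 36 \left(-1 + 2 \cdot 5\right) \left(0 + 4 \left(-2\right)\right) = 36 \left(-1 + 10\right) \left(0 - 8\right) = 36 \cdot 9 \left(-8\right) = 324 \left(-8\right) = -2592$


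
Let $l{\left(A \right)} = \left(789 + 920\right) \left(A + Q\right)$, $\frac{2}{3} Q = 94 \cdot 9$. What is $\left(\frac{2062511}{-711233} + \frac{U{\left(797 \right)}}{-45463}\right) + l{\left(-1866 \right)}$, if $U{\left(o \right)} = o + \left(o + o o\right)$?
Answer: $- \frac{32990855676370659}{32334785879} \approx -1.0203 \cdot 10^{6}$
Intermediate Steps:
$Q = 1269$ ($Q = \frac{3 \cdot 94 \cdot 9}{2} = \frac{3}{2} \cdot 846 = 1269$)
$U{\left(o \right)} = o^{2} + 2 o$ ($U{\left(o \right)} = o + \left(o + o^{2}\right) = o^{2} + 2 o$)
$l{\left(A \right)} = 2168721 + 1709 A$ ($l{\left(A \right)} = \left(789 + 920\right) \left(A + 1269\right) = 1709 \left(1269 + A\right) = 2168721 + 1709 A$)
$\left(\frac{2062511}{-711233} + \frac{U{\left(797 \right)}}{-45463}\right) + l{\left(-1866 \right)} = \left(\frac{2062511}{-711233} + \frac{797 \left(2 + 797\right)}{-45463}\right) + \left(2168721 + 1709 \left(-1866\right)\right) = \left(2062511 \left(- \frac{1}{711233}\right) + 797 \cdot 799 \left(- \frac{1}{45463}\right)\right) + \left(2168721 - 3188994\right) = \left(- \frac{2062511}{711233} + 636803 \left(- \frac{1}{45463}\right)\right) - 1020273 = \left(- \frac{2062511}{711233} - \frac{636803}{45463}\right) - 1020273 = - \frac{546683245692}{32334785879} - 1020273 = - \frac{32990855676370659}{32334785879}$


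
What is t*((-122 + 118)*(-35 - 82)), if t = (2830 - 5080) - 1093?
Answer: -1564524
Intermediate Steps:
t = -3343 (t = -2250 - 1093 = -3343)
t*((-122 + 118)*(-35 - 82)) = -3343*(-122 + 118)*(-35 - 82) = -(-13372)*(-117) = -3343*468 = -1564524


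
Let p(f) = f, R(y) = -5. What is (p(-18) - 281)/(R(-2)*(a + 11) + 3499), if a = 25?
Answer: -299/3319 ≈ -0.090087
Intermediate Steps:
(p(-18) - 281)/(R(-2)*(a + 11) + 3499) = (-18 - 281)/(-5*(25 + 11) + 3499) = -299/(-5*36 + 3499) = -299/(-180 + 3499) = -299/3319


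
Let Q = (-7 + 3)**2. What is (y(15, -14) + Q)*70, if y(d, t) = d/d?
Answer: 1190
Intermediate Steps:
y(d, t) = 1
Q = 16 (Q = (-4)**2 = 16)
(y(15, -14) + Q)*70 = (1 + 16)*70 = 17*70 = 1190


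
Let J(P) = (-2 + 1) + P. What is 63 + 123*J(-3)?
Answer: -429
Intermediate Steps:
J(P) = -1 + P
63 + 123*J(-3) = 63 + 123*(-1 - 3) = 63 + 123*(-4) = 63 - 492 = -429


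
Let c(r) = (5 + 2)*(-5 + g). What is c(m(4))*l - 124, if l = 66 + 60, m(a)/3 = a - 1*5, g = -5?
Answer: -8944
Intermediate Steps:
m(a) = -15 + 3*a (m(a) = 3*(a - 1*5) = 3*(a - 5) = 3*(-5 + a) = -15 + 3*a)
c(r) = -70 (c(r) = (5 + 2)*(-5 - 5) = 7*(-10) = -70)
l = 126
c(m(4))*l - 124 = -70*126 - 124 = -8820 - 124 = -8944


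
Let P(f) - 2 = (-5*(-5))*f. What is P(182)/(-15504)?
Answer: -569/1938 ≈ -0.29360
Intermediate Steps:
P(f) = 2 + 25*f (P(f) = 2 + (-5*(-5))*f = 2 + 25*f)
P(182)/(-15504) = (2 + 25*182)/(-15504) = (2 + 4550)*(-1/15504) = 4552*(-1/15504) = -569/1938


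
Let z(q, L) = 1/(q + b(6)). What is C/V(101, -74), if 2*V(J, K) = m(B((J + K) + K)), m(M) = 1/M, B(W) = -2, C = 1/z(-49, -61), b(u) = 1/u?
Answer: 586/3 ≈ 195.33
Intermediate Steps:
z(q, L) = 1/(⅙ + q) (z(q, L) = 1/(q + 1/6) = 1/(q + ⅙) = 1/(⅙ + q))
C = -293/6 (C = 1/(6/(1 + 6*(-49))) = 1/(6/(1 - 294)) = 1/(6/(-293)) = 1/(6*(-1/293)) = 1/(-6/293) = -293/6 ≈ -48.833)
V(J, K) = -¼ (V(J, K) = (½)/(-2) = (½)*(-½) = -¼)
C/V(101, -74) = -293/(6*(-¼)) = -293/6*(-4) = 586/3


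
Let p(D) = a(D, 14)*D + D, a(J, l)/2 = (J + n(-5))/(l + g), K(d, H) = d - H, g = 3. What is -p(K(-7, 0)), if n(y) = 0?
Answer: 21/17 ≈ 1.2353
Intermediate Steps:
a(J, l) = 2*J/(3 + l) (a(J, l) = 2*((J + 0)/(l + 3)) = 2*(J/(3 + l)) = 2*J/(3 + l))
p(D) = D + 2*D**2/17 (p(D) = (2*D/(3 + 14))*D + D = (2*D/17)*D + D = 2*D**2/17 + D = D + 2*D**2/17)
-p(K(-7, 0)) = -(-7 - 1*0)*(17 + 2*(-7 - 1*0))/17 = -(-7 + 0)*(17 + 2*(-7 + 0))/17 = -(-7)*(17 + 2*(-7))/17 = -(-7)*(17 - 14)/17 = -(-7)*3/17 = -1*(-21/17) = 21/17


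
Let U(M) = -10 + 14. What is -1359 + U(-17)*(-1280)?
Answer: -6479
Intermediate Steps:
U(M) = 4
-1359 + U(-17)*(-1280) = -1359 + 4*(-1280) = -1359 - 5120 = -6479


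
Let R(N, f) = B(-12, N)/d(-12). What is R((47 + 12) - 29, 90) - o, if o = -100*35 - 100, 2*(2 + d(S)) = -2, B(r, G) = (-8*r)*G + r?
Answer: 2644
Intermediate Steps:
B(r, G) = r - 8*G*r (B(r, G) = -8*G*r + r = r - 8*G*r)
d(S) = -3 (d(S) = -2 + (½)*(-2) = -2 - 1 = -3)
o = -3600 (o = -3500 - 100 = -3600)
R(N, f) = 4 - 32*N (R(N, f) = -12*(1 - 8*N)/(-3) = (-12 + 96*N)*(-⅓) = 4 - 32*N)
R((47 + 12) - 29, 90) - o = (4 - 32*((47 + 12) - 29)) - 1*(-3600) = (4 - 32*(59 - 29)) + 3600 = (4 - 32*30) + 3600 = (4 - 960) + 3600 = -956 + 3600 = 2644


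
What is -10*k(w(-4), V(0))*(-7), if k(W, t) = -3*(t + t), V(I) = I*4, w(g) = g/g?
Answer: 0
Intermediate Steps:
w(g) = 1
V(I) = 4*I
k(W, t) = -6*t
-10*k(w(-4), V(0))*(-7) = -10*(-24*0)*(-7) = -10*(-6*0)*(-7) = -10*0*(-7) = -2*0*(-7) = 0*(-7) = 0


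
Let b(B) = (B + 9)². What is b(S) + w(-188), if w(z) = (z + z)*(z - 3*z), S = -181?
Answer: -111792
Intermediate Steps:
w(z) = -4*z² (w(z) = (2*z)*(-2*z) = -4*z²)
b(B) = (9 + B)²
b(S) + w(-188) = (9 - 181)² - 4*(-188)² = (-172)² - 4*35344 = 29584 - 141376 = -111792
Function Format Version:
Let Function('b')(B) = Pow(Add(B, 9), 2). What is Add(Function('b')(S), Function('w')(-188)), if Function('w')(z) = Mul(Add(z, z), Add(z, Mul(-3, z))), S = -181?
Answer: -111792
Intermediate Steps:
Function('w')(z) = Mul(-4, Pow(z, 2)) (Function('w')(z) = Mul(Mul(2, z), Mul(-2, z)) = Mul(-4, Pow(z, 2)))
Function('b')(B) = Pow(Add(9, B), 2)
Add(Function('b')(S), Function('w')(-188)) = Add(Pow(Add(9, -181), 2), Mul(-4, Pow(-188, 2))) = Add(Pow(-172, 2), Mul(-4, 35344)) = Add(29584, -141376) = -111792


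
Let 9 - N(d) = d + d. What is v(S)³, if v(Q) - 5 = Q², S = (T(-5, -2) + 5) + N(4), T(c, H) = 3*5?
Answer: 88716536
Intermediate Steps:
N(d) = 9 - 2*d (N(d) = 9 - (d + d) = 9 - 2*d)
T(c, H) = 15
S = 21 (S = (15 + 5) + (9 - 2*4) = 20 + (9 - 8) = 20 + 1 = 21)
v(Q) = 5 + Q²
v(S)³ = (5 + 21²)³ = (5 + 441)³ = 446³ = 88716536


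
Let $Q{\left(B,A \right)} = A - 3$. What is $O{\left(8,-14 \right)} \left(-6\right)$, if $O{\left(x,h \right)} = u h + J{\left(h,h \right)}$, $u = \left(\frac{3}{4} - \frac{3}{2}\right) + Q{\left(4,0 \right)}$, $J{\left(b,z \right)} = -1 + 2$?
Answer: $-321$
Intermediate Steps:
$Q{\left(B,A \right)} = -3 + A$ ($Q{\left(B,A \right)} = A - 3 = -3 + A$)
$J{\left(b,z \right)} = 1$
$u = - \frac{15}{4}$ ($u = \left(\frac{3}{4} - \frac{3}{2}\right) + \left(-3 + 0\right) = \left(3 \cdot \frac{1}{4} - \frac{3}{2}\right) - 3 = \left(\frac{3}{4} - \frac{3}{2}\right) - 3 = - \frac{3}{4} - 3 = - \frac{15}{4} \approx -3.75$)
$O{\left(x,h \right)} = 1 - \frac{15 h}{4}$ ($O{\left(x,h \right)} = - \frac{15 h}{4} + 1 = 1 - \frac{15 h}{4}$)
$O{\left(8,-14 \right)} \left(-6\right) = \left(1 - - \frac{105}{2}\right) \left(-6\right) = \left(1 + \frac{105}{2}\right) \left(-6\right) = \frac{107}{2} \left(-6\right) = -321$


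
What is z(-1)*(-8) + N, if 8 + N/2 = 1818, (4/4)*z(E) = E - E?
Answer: 3620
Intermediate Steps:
z(E) = 0 (z(E) = E - E = 0)
N = 3620 (N = -16 + 2*1818 = -16 + 3636 = 3620)
z(-1)*(-8) + N = 0*(-8) + 3620 = 0 + 3620 = 3620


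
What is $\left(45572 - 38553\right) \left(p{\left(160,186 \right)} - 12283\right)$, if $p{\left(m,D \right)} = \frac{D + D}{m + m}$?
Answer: $- \frac{6896497393}{80} \approx -8.6206 \cdot 10^{7}$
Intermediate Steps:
$p{\left(m,D \right)} = \frac{D}{m}$ ($p{\left(m,D \right)} = \frac{2 D}{2 m} = 2 D \frac{1}{2 m} = \frac{D}{m}$)
$\left(45572 - 38553\right) \left(p{\left(160,186 \right)} - 12283\right) = \left(45572 - 38553\right) \left(\frac{186}{160} - 12283\right) = 7019 \left(186 \cdot \frac{1}{160} - 12283\right) = 7019 \left(\frac{93}{80} - 12283\right) = 7019 \left(- \frac{982547}{80}\right) = - \frac{6896497393}{80}$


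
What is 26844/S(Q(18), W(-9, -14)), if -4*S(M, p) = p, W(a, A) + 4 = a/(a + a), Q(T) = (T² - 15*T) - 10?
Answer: 214752/7 ≈ 30679.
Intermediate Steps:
Q(T) = -10 + T² - 15*T
W(a, A) = -7/2 (W(a, A) = -4 + a/(a + a) = -4 + a/((2*a)) = -4 + a*(1/(2*a)) = -4 + ½ = -7/2)
S(M, p) = -p/4
26844/S(Q(18), W(-9, -14)) = 26844/((-¼*(-7/2))) = 26844/(7/8) = 26844*(8/7) = 214752/7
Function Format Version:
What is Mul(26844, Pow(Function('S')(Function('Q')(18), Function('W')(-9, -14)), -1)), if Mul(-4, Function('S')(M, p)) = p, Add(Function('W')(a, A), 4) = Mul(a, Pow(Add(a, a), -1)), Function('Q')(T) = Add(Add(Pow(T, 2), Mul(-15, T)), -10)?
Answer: Rational(214752, 7) ≈ 30679.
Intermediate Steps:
Function('Q')(T) = Add(-10, Pow(T, 2), Mul(-15, T))
Function('W')(a, A) = Rational(-7, 2) (Function('W')(a, A) = Add(-4, Mul(a, Pow(Add(a, a), -1))) = Add(-4, Mul(a, Pow(Mul(2, a), -1))) = Add(-4, Mul(a, Mul(Rational(1, 2), Pow(a, -1)))) = Add(-4, Rational(1, 2)) = Rational(-7, 2))
Function('S')(M, p) = Mul(Rational(-1, 4), p)
Mul(26844, Pow(Function('S')(Function('Q')(18), Function('W')(-9, -14)), -1)) = Mul(26844, Pow(Mul(Rational(-1, 4), Rational(-7, 2)), -1)) = Mul(26844, Pow(Rational(7, 8), -1)) = Mul(26844, Rational(8, 7)) = Rational(214752, 7)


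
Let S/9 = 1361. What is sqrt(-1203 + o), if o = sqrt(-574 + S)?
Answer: sqrt(-1203 + 5*sqrt(467)) ≈ 33.09*I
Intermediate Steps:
S = 12249 (S = 9*1361 = 12249)
o = 5*sqrt(467) (o = sqrt(-574 + 12249) = sqrt(11675) = 5*sqrt(467) ≈ 108.05)
sqrt(-1203 + o) = sqrt(-1203 + 5*sqrt(467))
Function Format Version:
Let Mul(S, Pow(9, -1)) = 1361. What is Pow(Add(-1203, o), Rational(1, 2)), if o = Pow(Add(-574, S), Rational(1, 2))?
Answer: Pow(Add(-1203, Mul(5, Pow(467, Rational(1, 2)))), Rational(1, 2)) ≈ Mul(33.090, I)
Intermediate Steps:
S = 12249 (S = Mul(9, 1361) = 12249)
o = Mul(5, Pow(467, Rational(1, 2))) (o = Pow(Add(-574, 12249), Rational(1, 2)) = Pow(11675, Rational(1, 2)) = Mul(5, Pow(467, Rational(1, 2))) ≈ 108.05)
Pow(Add(-1203, o), Rational(1, 2)) = Pow(Add(-1203, Mul(5, Pow(467, Rational(1, 2)))), Rational(1, 2))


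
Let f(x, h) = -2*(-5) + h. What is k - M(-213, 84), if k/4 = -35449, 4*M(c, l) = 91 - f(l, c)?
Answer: -283739/2 ≈ -1.4187e+5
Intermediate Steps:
f(x, h) = 10 + h
M(c, l) = 81/4 - c/4 (M(c, l) = (91 - (10 + c))/4 = (91 + (-10 - c))/4 = (81 - c)/4 = 81/4 - c/4)
k = -141796 (k = 4*(-35449) = -141796)
k - M(-213, 84) = -141796 - (81/4 - ¼*(-213)) = -141796 - (81/4 + 213/4) = -141796 - 1*147/2 = -141796 - 147/2 = -283739/2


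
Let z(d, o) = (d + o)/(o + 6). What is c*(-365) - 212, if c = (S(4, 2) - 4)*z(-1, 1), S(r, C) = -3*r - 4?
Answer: -212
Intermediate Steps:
S(r, C) = -4 - 3*r
z(d, o) = (d + o)/(6 + o)
c = 0 (c = ((-4 - 3*4) - 4)*((-1 + 1)/(6 + 1)) = ((-4 - 12) - 4)*(0/7) = (-16 - 4)*((1/7)*0) = -20*0 = 0)
c*(-365) - 212 = 0*(-365) - 212 = 0 - 212 = -212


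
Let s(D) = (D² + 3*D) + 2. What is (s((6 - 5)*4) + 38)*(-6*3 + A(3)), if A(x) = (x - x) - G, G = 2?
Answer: -1360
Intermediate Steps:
s(D) = 2 + D² + 3*D
A(x) = -2 (A(x) = (x - x) - 1*2 = 0 - 2 = -2)
(s((6 - 5)*4) + 38)*(-6*3 + A(3)) = ((2 + ((6 - 5)*4)² + 3*((6 - 5)*4)) + 38)*(-6*3 - 2) = ((2 + (1*4)² + 3*(1*4)) + 38)*(-18 - 2) = ((2 + 4² + 3*4) + 38)*(-20) = ((2 + 16 + 12) + 38)*(-20) = (30 + 38)*(-20) = 68*(-20) = -1360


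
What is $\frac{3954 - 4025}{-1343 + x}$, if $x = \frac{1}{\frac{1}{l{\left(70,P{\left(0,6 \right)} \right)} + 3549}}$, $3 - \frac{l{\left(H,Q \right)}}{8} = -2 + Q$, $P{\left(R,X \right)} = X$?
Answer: $- \frac{71}{2198} \approx -0.032302$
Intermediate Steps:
$l{\left(H,Q \right)} = 40 - 8 Q$ ($l{\left(H,Q \right)} = 24 - 8 \left(-2 + Q\right) = 24 - \left(-16 + 8 Q\right) = 40 - 8 Q$)
$x = 3541$ ($x = \frac{1}{\frac{1}{\left(40 - 48\right) + 3549}} = \frac{1}{\frac{1}{-8 + 3549}} = \frac{1}{\frac{1}{3541}} = 3541$)
$\frac{3954 - 4025}{-1343 + x} = \frac{3954 - 4025}{-1343 + 3541} = \frac{3954 - 4025}{2198} = \left(3954 - 4025\right) \frac{1}{2198} = \left(-71\right) \frac{1}{2198} = - \frac{71}{2198}$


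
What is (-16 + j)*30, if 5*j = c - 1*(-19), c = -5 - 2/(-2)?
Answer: -390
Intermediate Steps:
c = -4 (c = -5 - 2*(-1)/2 = -5 - 1*(-1) = -5 + 1 = -4)
j = 3 (j = (-4 - 1*(-19))/5 = (-4 + 19)/5 = (1/5)*15 = 3)
(-16 + j)*30 = (-16 + 3)*30 = -13*30 = -390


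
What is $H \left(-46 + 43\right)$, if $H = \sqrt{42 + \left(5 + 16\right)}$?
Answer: $- 9 \sqrt{7} \approx -23.812$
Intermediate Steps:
$H = 3 \sqrt{7}$ ($H = \sqrt{42 + 21} = \sqrt{63} = 3 \sqrt{7} \approx 7.9373$)
$H \left(-46 + 43\right) = 3 \sqrt{7} \left(-46 + 43\right) = 3 \sqrt{7} \left(-3\right) = - 9 \sqrt{7}$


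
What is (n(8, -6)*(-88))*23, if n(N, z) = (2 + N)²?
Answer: -202400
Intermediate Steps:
(n(8, -6)*(-88))*23 = ((2 + 8)²*(-88))*23 = (10²*(-88))*23 = (100*(-88))*23 = -8800*23 = -202400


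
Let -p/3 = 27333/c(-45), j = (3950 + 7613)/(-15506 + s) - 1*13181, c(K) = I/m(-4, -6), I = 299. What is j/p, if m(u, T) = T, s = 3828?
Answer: -46027845019/5745505932 ≈ -8.0111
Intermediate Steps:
c(K) = -299/6 (c(K) = 299/(-6) = 299*(-⅙) = -299/6)
j = -153939281/11678 (j = (3950 + 7613)/(-15506 + 3828) - 1*13181 = 11563/(-11678) - 13181 = 11563*(-1/11678) - 13181 = -11563/11678 - 13181 = -153939281/11678 ≈ -13182.)
p = 491994/299 (p = -81999/(-299/6) = -81999*(-6)/299 = -3*(-163998/299) = 491994/299 ≈ 1645.5)
j/p = -153939281/(11678*491994/299) = -153939281/11678*299/491994 = -46027845019/5745505932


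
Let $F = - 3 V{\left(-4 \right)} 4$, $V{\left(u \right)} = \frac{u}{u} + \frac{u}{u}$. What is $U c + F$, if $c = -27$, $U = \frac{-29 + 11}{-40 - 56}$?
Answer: $- \frac{465}{16} \approx -29.063$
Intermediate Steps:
$U = \frac{3}{16}$ ($U = - \frac{18}{-96} = \left(-18\right) \left(- \frac{1}{96}\right) = \frac{3}{16} \approx 0.1875$)
$V{\left(u \right)} = 2$ ($V{\left(u \right)} = 1 + 1 = 2$)
$F = -24$ ($F = \left(-3\right) 2 \cdot 4 = \left(-6\right) 4 = -24$)
$U c + F = \frac{3}{16} \left(-27\right) - 24 = - \frac{81}{16} - 24 = - \frac{465}{16}$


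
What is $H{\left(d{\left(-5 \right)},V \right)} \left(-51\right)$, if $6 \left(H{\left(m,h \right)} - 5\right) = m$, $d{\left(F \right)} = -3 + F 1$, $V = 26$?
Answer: $-187$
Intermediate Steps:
$d{\left(F \right)} = -3 + F$
$H{\left(m,h \right)} = 5 + \frac{m}{6}$
$H{\left(d{\left(-5 \right)},V \right)} \left(-51\right) = \left(5 + \frac{-3 - 5}{6}\right) \left(-51\right) = \left(5 + \frac{1}{6} \left(-8\right)\right) \left(-51\right) = \left(5 - \frac{4}{3}\right) \left(-51\right) = \frac{11}{3} \left(-51\right) = -187$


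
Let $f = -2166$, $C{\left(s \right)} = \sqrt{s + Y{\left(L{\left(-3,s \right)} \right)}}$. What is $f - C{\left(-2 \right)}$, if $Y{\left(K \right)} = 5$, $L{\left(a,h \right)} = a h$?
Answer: $-2166 - \sqrt{3} \approx -2167.7$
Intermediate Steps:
$C{\left(s \right)} = \sqrt{5 + s}$ ($C{\left(s \right)} = \sqrt{s + 5} = \sqrt{5 + s}$)
$f - C{\left(-2 \right)} = -2166 - \sqrt{5 - 2} = -2166 - \sqrt{3}$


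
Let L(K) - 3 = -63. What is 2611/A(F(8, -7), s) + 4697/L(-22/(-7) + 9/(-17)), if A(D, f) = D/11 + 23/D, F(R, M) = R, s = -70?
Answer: 12297131/19020 ≈ 646.54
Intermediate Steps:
A(D, f) = 23/D + D/11 (A(D, f) = D*(1/11) + 23/D = D/11 + 23/D = 23/D + D/11)
L(K) = -60 (L(K) = 3 - 63 = -60)
2611/A(F(8, -7), s) + 4697/L(-22/(-7) + 9/(-17)) = 2611/(23/8 + (1/11)*8) + 4697/(-60) = 2611/(23*(⅛) + 8/11) + 4697*(-1/60) = 2611/(23/8 + 8/11) - 4697/60 = 2611/(317/88) - 4697/60 = 2611*(88/317) - 4697/60 = 229768/317 - 4697/60 = 12297131/19020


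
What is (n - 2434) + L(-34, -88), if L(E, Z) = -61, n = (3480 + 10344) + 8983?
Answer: 20312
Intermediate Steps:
n = 22807 (n = 13824 + 8983 = 22807)
(n - 2434) + L(-34, -88) = (22807 - 2434) - 61 = 20373 - 61 = 20312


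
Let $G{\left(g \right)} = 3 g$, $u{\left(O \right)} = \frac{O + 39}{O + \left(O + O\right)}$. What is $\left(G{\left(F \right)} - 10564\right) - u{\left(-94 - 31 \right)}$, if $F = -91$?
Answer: $- \frac{4063961}{375} \approx -10837.0$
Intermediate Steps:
$u{\left(O \right)} = \frac{39 + O}{3 O}$ ($u{\left(O \right)} = \frac{39 + O}{O + 2 O} = \frac{39 + O}{3 O}$)
$\left(G{\left(F \right)} - 10564\right) - u{\left(-94 - 31 \right)} = \left(3 \left(-91\right) - 10564\right) - \frac{39 - 125}{3 \left(-94 - 31\right)} = \left(-273 - 10564\right) - \frac{39 - 125}{3 \left(-125\right)} = -10837 - \frac{1}{3} \left(- \frac{1}{125}\right) \left(-86\right) = -10837 - \frac{86}{375} = - \frac{4063961}{375}$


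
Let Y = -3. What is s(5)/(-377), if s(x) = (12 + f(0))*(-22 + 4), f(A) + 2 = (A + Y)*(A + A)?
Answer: 180/377 ≈ 0.47745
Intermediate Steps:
f(A) = -2 + 2*A*(-3 + A) (f(A) = -2 + (A - 3)*(A + A) = -2 + (-3 + A)*(2*A) = -2 + 2*A*(-3 + A))
s(x) = -180 (s(x) = (12 + (-2 - 6*0 + 2*0²))*(-22 + 4) = (12 + (-2 + 0 + 2*0))*(-18) = (12 + (-2 + 0 + 0))*(-18) = (12 - 2)*(-18) = 10*(-18) = -180)
s(5)/(-377) = -180/(-377) = -180*(-1/377) = 180/377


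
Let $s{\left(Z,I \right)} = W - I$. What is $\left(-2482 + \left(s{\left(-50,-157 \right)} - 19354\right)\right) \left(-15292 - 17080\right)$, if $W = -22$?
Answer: $702504772$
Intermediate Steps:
$s{\left(Z,I \right)} = -22 - I$
$\left(-2482 + \left(s{\left(-50,-157 \right)} - 19354\right)\right) \left(-15292 - 17080\right) = \left(-2482 - 19219\right) \left(-15292 - 17080\right) = \left(-2482 + \left(\left(-22 + 157\right) - 19354\right)\right) \left(-32372\right) = \left(-2482 + \left(135 - 19354\right)\right) \left(-32372\right) = \left(-2482 - 19219\right) \left(-32372\right) = \left(-21701\right) \left(-32372\right) = 702504772$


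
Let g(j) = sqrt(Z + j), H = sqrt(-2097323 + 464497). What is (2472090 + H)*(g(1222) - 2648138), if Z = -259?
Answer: -(2472090 + I*sqrt(1632826))*(2648138 - 3*sqrt(107)) ≈ -6.5464e+12 - 3.3838e+9*I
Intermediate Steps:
H = I*sqrt(1632826) (H = sqrt(-1632826) = I*sqrt(1632826) ≈ 1277.8*I)
g(j) = sqrt(-259 + j)
(2472090 + H)*(g(1222) - 2648138) = (2472090 + I*sqrt(1632826))*(sqrt(-259 + 1222) - 2648138) = (2472090 + I*sqrt(1632826))*(sqrt(963) - 2648138) = (2472090 + I*sqrt(1632826))*(3*sqrt(107) - 2648138) = (2472090 + I*sqrt(1632826))*(-2648138 + 3*sqrt(107)) = (-2648138 + 3*sqrt(107))*(2472090 + I*sqrt(1632826))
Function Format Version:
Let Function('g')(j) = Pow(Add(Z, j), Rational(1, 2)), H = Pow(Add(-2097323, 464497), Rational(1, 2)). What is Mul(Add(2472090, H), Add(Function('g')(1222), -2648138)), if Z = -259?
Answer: Mul(-1, Add(2472090, Mul(I, Pow(1632826, Rational(1, 2)))), Add(2648138, Mul(-3, Pow(107, Rational(1, 2))))) ≈ Add(-6.5464e+12, Mul(-3.3838e+9, I))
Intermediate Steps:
H = Mul(I, Pow(1632826, Rational(1, 2))) (H = Pow(-1632826, Rational(1, 2)) = Mul(I, Pow(1632826, Rational(1, 2))) ≈ Mul(1277.8, I))
Function('g')(j) = Pow(Add(-259, j), Rational(1, 2))
Mul(Add(2472090, H), Add(Function('g')(1222), -2648138)) = Mul(Add(2472090, Mul(I, Pow(1632826, Rational(1, 2)))), Add(Pow(Add(-259, 1222), Rational(1, 2)), -2648138)) = Mul(Add(2472090, Mul(I, Pow(1632826, Rational(1, 2)))), Add(Pow(963, Rational(1, 2)), -2648138)) = Mul(Add(2472090, Mul(I, Pow(1632826, Rational(1, 2)))), Add(Mul(3, Pow(107, Rational(1, 2))), -2648138)) = Mul(Add(2472090, Mul(I, Pow(1632826, Rational(1, 2)))), Add(-2648138, Mul(3, Pow(107, Rational(1, 2))))) = Mul(Add(-2648138, Mul(3, Pow(107, Rational(1, 2)))), Add(2472090, Mul(I, Pow(1632826, Rational(1, 2)))))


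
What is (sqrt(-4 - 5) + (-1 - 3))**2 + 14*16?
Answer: 231 - 24*I ≈ 231.0 - 24.0*I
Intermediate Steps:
(sqrt(-4 - 5) + (-1 - 3))**2 + 14*16 = (sqrt(-9) - 4)**2 + 224 = (3*I - 4)**2 + 224 = (-4 + 3*I)**2 + 224 = 224 + (-4 + 3*I)**2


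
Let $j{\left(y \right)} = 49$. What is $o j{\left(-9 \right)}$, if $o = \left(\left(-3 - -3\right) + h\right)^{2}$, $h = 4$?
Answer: $784$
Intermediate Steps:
$o = 16$ ($o = \left(\left(-3 - -3\right) + 4\right)^{2} = \left(\left(-3 + 3\right) + 4\right)^{2} = \left(0 + 4\right)^{2} = 4^{2} = 16$)
$o j{\left(-9 \right)} = 16 \cdot 49 = 784$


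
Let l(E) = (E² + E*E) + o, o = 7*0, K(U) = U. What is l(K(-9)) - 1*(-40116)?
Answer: 40278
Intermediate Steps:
o = 0
l(E) = 2*E² (l(E) = (E² + E*E) + 0 = (E² + E²) + 0 = 2*E² + 0 = 2*E²)
l(K(-9)) - 1*(-40116) = 2*(-9)² - 1*(-40116) = 2*81 + 40116 = 162 + 40116 = 40278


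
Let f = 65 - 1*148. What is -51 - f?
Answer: 32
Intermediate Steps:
f = -83 (f = 65 - 148 = -83)
-51 - f = -51 - 1*(-83) = -51 + 83 = 32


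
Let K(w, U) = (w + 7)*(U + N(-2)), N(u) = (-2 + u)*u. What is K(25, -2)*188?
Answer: 36096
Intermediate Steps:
N(u) = u*(-2 + u)
K(w, U) = (7 + w)*(8 + U) (K(w, U) = (w + 7)*(U - 2*(-2 - 2)) = (7 + w)*(U - 2*(-4)) = (7 + w)*(U + 8) = (7 + w)*(8 + U))
K(25, -2)*188 = (56 + 7*(-2) + 8*25 - 2*25)*188 = (56 - 14 + 200 - 50)*188 = 192*188 = 36096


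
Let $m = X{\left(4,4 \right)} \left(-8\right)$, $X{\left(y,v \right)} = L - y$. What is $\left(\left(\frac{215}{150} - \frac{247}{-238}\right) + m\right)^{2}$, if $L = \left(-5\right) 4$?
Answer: $\frac{120499931161}{3186225} \approx 37819.0$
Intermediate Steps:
$L = -20$
$X{\left(y,v \right)} = -20 - y$
$m = 192$ ($m = \left(-20 - 4\right) \left(-8\right) = \left(-24\right) \left(-8\right) = 192$)
$\left(\left(\frac{215}{150} - \frac{247}{-238}\right) + m\right)^{2} = \left(\left(\frac{215}{150} - \frac{247}{-238}\right) + 192\right)^{2} = \left(\left(215 \cdot \frac{1}{150} - - \frac{247}{238}\right) + 192\right)^{2} = \left(\left(\frac{43}{30} + \frac{247}{238}\right) + 192\right)^{2} = \left(\frac{4411}{1785} + 192\right)^{2} = \left(\frac{347131}{1785}\right)^{2} = \frac{120499931161}{3186225}$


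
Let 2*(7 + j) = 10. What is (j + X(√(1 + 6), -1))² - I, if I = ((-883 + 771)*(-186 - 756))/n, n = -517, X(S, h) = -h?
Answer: 106021/517 ≈ 205.07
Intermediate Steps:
j = -2 (j = -7 + (½)*10 = -7 + 5 = -2)
I = -105504/517 (I = ((-883 + 771)*(-186 - 756))/(-517) = -112*(-942)*(-1/517) = 105504*(-1/517) = -105504/517 ≈ -204.07)
(j + X(√(1 + 6), -1))² - I = (-2 - 1*(-1))² - 1*(-105504/517) = (-2 + 1)² + 105504/517 = (-1)² + 105504/517 = 1 + 105504/517 = 106021/517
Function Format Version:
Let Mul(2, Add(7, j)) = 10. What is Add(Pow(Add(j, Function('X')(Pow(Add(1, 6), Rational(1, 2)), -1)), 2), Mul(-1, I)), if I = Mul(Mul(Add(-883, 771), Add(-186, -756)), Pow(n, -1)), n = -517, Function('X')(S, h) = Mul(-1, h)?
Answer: Rational(106021, 517) ≈ 205.07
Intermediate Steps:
j = -2 (j = Add(-7, Mul(Rational(1, 2), 10)) = Add(-7, 5) = -2)
I = Rational(-105504, 517) (I = Mul(Mul(Add(-883, 771), Add(-186, -756)), Pow(-517, -1)) = Mul(Mul(-112, -942), Rational(-1, 517)) = Mul(105504, Rational(-1, 517)) = Rational(-105504, 517) ≈ -204.07)
Add(Pow(Add(j, Function('X')(Pow(Add(1, 6), Rational(1, 2)), -1)), 2), Mul(-1, I)) = Add(Pow(Add(-2, Mul(-1, -1)), 2), Mul(-1, Rational(-105504, 517))) = Add(Pow(Add(-2, 1), 2), Rational(105504, 517)) = Add(Pow(-1, 2), Rational(105504, 517)) = Add(1, Rational(105504, 517)) = Rational(106021, 517)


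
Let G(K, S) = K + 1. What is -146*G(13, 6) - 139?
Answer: -2183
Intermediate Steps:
G(K, S) = 1 + K
-146*G(13, 6) - 139 = -146*(1 + 13) - 139 = -146*14 - 139 = -2044 - 139 = -2183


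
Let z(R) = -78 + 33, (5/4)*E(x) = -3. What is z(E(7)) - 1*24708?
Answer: -24753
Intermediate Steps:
E(x) = -12/5 (E(x) = (⅘)*(-3) = -12/5)
z(R) = -45
z(E(7)) - 1*24708 = -45 - 1*24708 = -45 - 24708 = -24753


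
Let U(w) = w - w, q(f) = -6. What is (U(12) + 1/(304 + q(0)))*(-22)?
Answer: -11/149 ≈ -0.073825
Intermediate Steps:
U(w) = 0
(U(12) + 1/(304 + q(0)))*(-22) = (0 + 1/(304 - 6))*(-22) = (0 + 1/298)*(-22) = (1/298)*(-22) = -11/149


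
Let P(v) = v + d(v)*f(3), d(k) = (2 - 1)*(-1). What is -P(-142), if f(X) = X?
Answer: 145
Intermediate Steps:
d(k) = -1 (d(k) = 1*(-1) = -1)
P(v) = -3 + v (P(v) = v - 1*3 = v - 3 = -3 + v)
-P(-142) = -(-3 - 142) = -1*(-145) = 145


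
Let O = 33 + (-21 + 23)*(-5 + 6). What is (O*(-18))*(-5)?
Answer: 3150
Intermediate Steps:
O = 35 (O = 33 + 2*1 = 33 + 2 = 35)
(O*(-18))*(-5) = (35*(-18))*(-5) = -630*(-5) = 3150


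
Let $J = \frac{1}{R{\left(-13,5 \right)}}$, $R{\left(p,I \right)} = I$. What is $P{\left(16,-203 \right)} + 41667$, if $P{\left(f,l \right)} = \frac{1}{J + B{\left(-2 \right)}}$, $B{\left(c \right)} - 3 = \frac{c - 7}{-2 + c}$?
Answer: $\frac{4541723}{109} \approx 41667.0$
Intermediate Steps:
$J = \frac{1}{5} \approx 0.2$
$B{\left(c \right)} = 3 + \frac{-7 + c}{-2 + c}$ ($B{\left(c \right)} = 3 + \frac{c - 7}{-2 + c} = 3 + \frac{-7 + c}{-2 + c}$)
$P{\left(f,l \right)} = \frac{20}{109}$ ($P{\left(f,l \right)} = \frac{1}{\frac{1}{5} + \frac{-13 + 4 \left(-2\right)}{-2 - 2}} = \frac{1}{\frac{1}{5} + \frac{-13 - 8}{-4}} = \frac{1}{\frac{1}{5} - - \frac{21}{4}} = \frac{1}{\frac{1}{5} + \frac{21}{4}} = \frac{1}{\frac{109}{20}} = \frac{20}{109}$)
$P{\left(16,-203 \right)} + 41667 = \frac{20}{109} + 41667 = \frac{4541723}{109}$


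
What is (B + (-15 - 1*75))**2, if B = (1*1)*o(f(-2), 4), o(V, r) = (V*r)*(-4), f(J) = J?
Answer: 3364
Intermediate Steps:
o(V, r) = -4*V*r
B = 32 (B = (1*1)*(-4*(-2)*4) = 1*32 = 32)
(B + (-15 - 1*75))**2 = (32 + (-15 - 1*75))**2 = (32 + (-15 - 75))**2 = (32 - 90)**2 = (-58)**2 = 3364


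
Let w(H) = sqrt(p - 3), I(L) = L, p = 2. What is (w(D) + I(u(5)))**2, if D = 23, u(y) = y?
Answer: (5 + I)**2 ≈ 24.0 + 10.0*I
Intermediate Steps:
w(H) = I (w(H) = sqrt(2 - 3) = sqrt(-1) = I)
(w(D) + I(u(5)))**2 = (I + 5)**2 = (5 + I)**2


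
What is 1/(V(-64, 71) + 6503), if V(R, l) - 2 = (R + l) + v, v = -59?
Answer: 1/6453 ≈ 0.00015497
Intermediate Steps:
V(R, l) = -57 + R + l (V(R, l) = 2 + ((R + l) - 59) = 2 + (-59 + R + l) = -57 + R + l)
1/(V(-64, 71) + 6503) = 1/((-57 - 64 + 71) + 6503) = 1/(-50 + 6503) = 1/6453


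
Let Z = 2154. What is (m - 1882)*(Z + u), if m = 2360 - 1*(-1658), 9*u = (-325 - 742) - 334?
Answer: 4268440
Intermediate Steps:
u = -467/3 (u = ((-325 - 742) - 334)/9 = (-1067 - 334)/9 = (1/9)*(-1401) = -467/3 ≈ -155.67)
m = 4018 (m = 2360 + 1658 = 4018)
(m - 1882)*(Z + u) = (4018 - 1882)*(2154 - 467/3) = 2136*(5995/3) = 4268440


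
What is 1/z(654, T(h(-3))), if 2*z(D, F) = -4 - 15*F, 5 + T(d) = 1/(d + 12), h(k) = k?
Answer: 3/104 ≈ 0.028846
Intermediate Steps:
T(d) = -5 + 1/(12 + d) (T(d) = -5 + 1/(d + 12) = -5 + 1/(12 + d))
z(D, F) = -2 - 15*F/2 (z(D, F) = (-4 - 15*F)/2 = -2 - 15*F/2)
1/z(654, T(h(-3))) = 1/(-2 - 15*(-59 - 5*(-3))/(2*(12 - 3))) = 1/(-2 - 15*(-59 + 15)/(2*9)) = 1/(-2 - 5*(-44)/6) = 1/(-2 - 15/2*(-44/9)) = 1/(-2 + 110/3) = 1/(104/3) = 3/104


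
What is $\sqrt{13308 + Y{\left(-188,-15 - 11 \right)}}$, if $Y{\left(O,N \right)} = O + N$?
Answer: $\sqrt{13094} \approx 114.43$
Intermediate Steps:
$Y{\left(O,N \right)} = N + O$
$\sqrt{13308 + Y{\left(-188,-15 - 11 \right)}} = \sqrt{13308 - 214} = \sqrt{13094}$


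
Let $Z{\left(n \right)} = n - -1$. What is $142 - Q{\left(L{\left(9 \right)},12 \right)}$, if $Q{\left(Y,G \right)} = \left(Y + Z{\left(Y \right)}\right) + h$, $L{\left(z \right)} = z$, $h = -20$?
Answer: $143$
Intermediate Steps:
$Z{\left(n \right)} = 1 + n$ ($Z{\left(n \right)} = n + 1 = 1 + n$)
$Q{\left(Y,G \right)} = -19 + 2 Y$ ($Q{\left(Y,G \right)} = \left(Y + \left(1 + Y\right)\right) - 20 = \left(1 + 2 Y\right) - 20 = -19 + 2 Y$)
$142 - Q{\left(L{\left(9 \right)},12 \right)} = 142 - \left(-19 + 2 \cdot 9\right) = 142 - \left(-19 + 18\right) = 142 - -1 = 142 + 1 = 143$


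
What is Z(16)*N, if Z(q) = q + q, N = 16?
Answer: 512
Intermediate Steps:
Z(q) = 2*q
Z(16)*N = (2*16)*16 = 32*16 = 512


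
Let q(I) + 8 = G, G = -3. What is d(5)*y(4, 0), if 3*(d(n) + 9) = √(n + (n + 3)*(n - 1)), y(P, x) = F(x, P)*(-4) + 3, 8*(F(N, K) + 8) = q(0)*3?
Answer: -927/2 + 103*√37/6 ≈ -359.08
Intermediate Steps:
q(I) = -11 (q(I) = -8 - 3 = -11)
F(N, K) = -97/8 (F(N, K) = -8 + (-11*3)/8 = -8 + (⅛)*(-33) = -8 - 33/8 = -97/8)
y(P, x) = 103/2 (y(P, x) = -97/8*(-4) + 3 = 97/2 + 3 = 103/2)
d(n) = -9 + √(n + (-1 + n)*(3 + n))/3 (d(n) = -9 + √(n + (n + 3)*(n - 1))/3 = -9 + √(n + (3 + n)*(-1 + n))/3 = -9 + √(n + (-1 + n)*(3 + n))/3)
d(5)*y(4, 0) = (-9 + √(-3 + 5² + 3*5)/3)*(103/2) = (-9 + √(-3 + 25 + 15)/3)*(103/2) = (-9 + √37/3)*(103/2) = -927/2 + 103*√37/6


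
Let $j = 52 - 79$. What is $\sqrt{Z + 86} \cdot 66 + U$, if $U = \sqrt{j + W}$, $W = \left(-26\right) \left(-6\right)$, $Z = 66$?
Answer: $\sqrt{129} + 132 \sqrt{38} \approx 825.06$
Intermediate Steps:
$W = 156$
$j = -27$ ($j = 52 - 79 = -27$)
$U = \sqrt{129}$ ($U = \sqrt{-27 + 156} = \sqrt{129} \approx 11.358$)
$\sqrt{Z + 86} \cdot 66 + U = \sqrt{66 + 86} \cdot 66 + \sqrt{129} = \sqrt{152} \cdot 66 + \sqrt{129} = 2 \sqrt{38} \cdot 66 + \sqrt{129} = 132 \sqrt{38} + \sqrt{129} = \sqrt{129} + 132 \sqrt{38}$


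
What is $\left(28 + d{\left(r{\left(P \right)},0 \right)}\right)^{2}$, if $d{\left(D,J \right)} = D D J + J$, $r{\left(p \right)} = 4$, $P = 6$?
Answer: $784$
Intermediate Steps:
$d{\left(D,J \right)} = J + J D^{2}$ ($d{\left(D,J \right)} = D^{2} J + J = J D^{2} + J = J + J D^{2}$)
$\left(28 + d{\left(r{\left(P \right)},0 \right)}\right)^{2} = \left(28 + 0 \left(1 + 4^{2}\right)\right)^{2} = \left(28 + 0 \left(1 + 16\right)\right)^{2} = \left(28 + 0 \cdot 17\right)^{2} = \left(28 + 0\right)^{2} = 28^{2} = 784$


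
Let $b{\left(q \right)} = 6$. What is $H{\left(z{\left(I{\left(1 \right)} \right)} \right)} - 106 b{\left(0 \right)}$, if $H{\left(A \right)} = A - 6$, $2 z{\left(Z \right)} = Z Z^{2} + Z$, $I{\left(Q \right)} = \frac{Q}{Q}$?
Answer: $-641$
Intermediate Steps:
$I{\left(Q \right)} = 1$
$z{\left(Z \right)} = \frac{Z}{2} + \frac{Z^{3}}{2}$ ($z{\left(Z \right)} = \frac{Z Z^{2} + Z}{2} = \frac{Z^{3} + Z}{2} = \frac{Z + Z^{3}}{2} = \frac{Z}{2} + \frac{Z^{3}}{2}$)
$H{\left(A \right)} = -6 + A$
$H{\left(z{\left(I{\left(1 \right)} \right)} \right)} - 106 b{\left(0 \right)} = \left(-6 + \frac{1}{2} \cdot 1 \left(1 + 1^{2}\right)\right) - 636 = \left(-6 + \frac{1}{2} \cdot 1 \left(1 + 1\right)\right) - 636 = \left(-6 + \frac{1}{2} \cdot 1 \cdot 2\right) - 636 = \left(-6 + 1\right) - 636 = -5 - 636 = -641$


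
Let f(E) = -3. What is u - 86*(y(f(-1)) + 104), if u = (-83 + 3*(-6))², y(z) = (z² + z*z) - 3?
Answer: -33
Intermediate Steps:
y(z) = -3 + 2*z² (y(z) = (z² + z²) - 3 = 2*z² - 3 = -3 + 2*z²)
u = 10201 (u = (-83 - 18)² = (-101)² = 10201)
u - 86*(y(f(-1)) + 104) = 10201 - 86*((-3 + 2*(-3)²) + 104) = 10201 - 86*((-3 + 2*9) + 104) = 10201 - 86*((-3 + 18) + 104) = 10201 - 86*(15 + 104) = 10201 - 86*119 = 10201 - 10234 = -33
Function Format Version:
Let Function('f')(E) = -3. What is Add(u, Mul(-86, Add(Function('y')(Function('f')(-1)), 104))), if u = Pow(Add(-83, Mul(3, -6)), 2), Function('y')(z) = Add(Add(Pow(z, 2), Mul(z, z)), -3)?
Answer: -33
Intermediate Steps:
Function('y')(z) = Add(-3, Mul(2, Pow(z, 2))) (Function('y')(z) = Add(Add(Pow(z, 2), Pow(z, 2)), -3) = Add(Mul(2, Pow(z, 2)), -3) = Add(-3, Mul(2, Pow(z, 2))))
u = 10201 (u = Pow(Add(-83, -18), 2) = Pow(-101, 2) = 10201)
Add(u, Mul(-86, Add(Function('y')(Function('f')(-1)), 104))) = Add(10201, Mul(-86, Add(Add(-3, Mul(2, Pow(-3, 2))), 104))) = Add(10201, Mul(-86, Add(Add(-3, Mul(2, 9)), 104))) = Add(10201, Mul(-86, Add(Add(-3, 18), 104))) = Add(10201, Mul(-86, Add(15, 104))) = Add(10201, Mul(-86, 119)) = Add(10201, -10234) = -33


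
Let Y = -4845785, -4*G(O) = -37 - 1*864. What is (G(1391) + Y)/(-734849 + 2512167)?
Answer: -19382239/7109272 ≈ -2.7263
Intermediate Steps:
G(O) = 901/4 (G(O) = -(-37 - 1*864)/4 = -(-37 - 864)/4 = -¼*(-901) = 901/4)
(G(1391) + Y)/(-734849 + 2512167) = (901/4 - 4845785)/(-734849 + 2512167) = -19382239/4/1777318 = -19382239/4*1/1777318 = -19382239/7109272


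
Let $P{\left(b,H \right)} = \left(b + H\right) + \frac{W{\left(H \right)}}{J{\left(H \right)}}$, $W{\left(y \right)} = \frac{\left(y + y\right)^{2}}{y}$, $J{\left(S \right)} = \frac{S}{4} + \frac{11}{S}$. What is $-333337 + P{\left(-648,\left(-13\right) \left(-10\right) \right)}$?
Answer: $- \frac{353535545}{1059} \approx -3.3384 \cdot 10^{5}$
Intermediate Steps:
$J{\left(S \right)} = \frac{11}{S} + \frac{S}{4}$ ($J{\left(S \right)} = S \frac{1}{4} + \frac{11}{S} = \frac{S}{4} + \frac{11}{S} = \frac{11}{S} + \frac{S}{4}$)
$W{\left(y \right)} = 4 y$ ($W{\left(y \right)} = \frac{\left(2 y\right)^{2}}{y} = \frac{4 y^{2}}{y} = 4 y$)
$P{\left(b,H \right)} = H + b + \frac{4 H}{\frac{11}{H} + \frac{H}{4}}$ ($P{\left(b,H \right)} = \left(b + H\right) + \frac{4 H}{\frac{11}{H} + \frac{H}{4}} = \left(H + b\right) + \frac{4 H}{\frac{11}{H} + \frac{H}{4}} = H + b + \frac{4 H}{\frac{11}{H} + \frac{H}{4}}$)
$-333337 + P{\left(-648,\left(-13\right) \left(-10\right) \right)} = -333337 + \frac{16 \left(\left(-13\right) \left(-10\right)\right)^{2} + \left(44 + \left(\left(-13\right) \left(-10\right)\right)^{2}\right) \left(\left(-13\right) \left(-10\right) - 648\right)}{44 + \left(\left(-13\right) \left(-10\right)\right)^{2}} = -333337 + \frac{16 \cdot 130^{2} + \left(44 + 130^{2}\right) \left(130 - 648\right)}{44 + 130^{2}} = -333337 + \frac{16 \cdot 16900 + \left(44 + 16900\right) \left(-518\right)}{44 + 16900} = -333337 + \frac{270400 + 16944 \left(-518\right)}{16944} = -333337 + \frac{270400 - 8776992}{16944} = -333337 + \frac{1}{16944} \left(-8506592\right) = -333337 - \frac{531662}{1059} = - \frac{353535545}{1059}$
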